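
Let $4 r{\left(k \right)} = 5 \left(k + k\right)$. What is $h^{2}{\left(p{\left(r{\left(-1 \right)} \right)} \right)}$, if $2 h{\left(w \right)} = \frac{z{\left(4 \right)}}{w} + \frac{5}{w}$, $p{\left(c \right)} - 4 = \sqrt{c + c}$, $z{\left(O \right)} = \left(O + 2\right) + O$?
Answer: $\frac{225}{4 \left(4 + i \sqrt{5}\right)^{2}} \approx 1.4031 - 2.2817 i$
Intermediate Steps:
$r{\left(k \right)} = \frac{5 k}{2}$ ($r{\left(k \right)} = \frac{5 \left(k + k\right)}{4} = \frac{5 \cdot 2 k}{4} = \frac{10 k}{4} = \frac{5 k}{2}$)
$z{\left(O \right)} = 2 + 2 O$ ($z{\left(O \right)} = \left(2 + O\right) + O = 2 + 2 O$)
$p{\left(c \right)} = 4 + \sqrt{2} \sqrt{c}$ ($p{\left(c \right)} = 4 + \sqrt{c + c} = 4 + \sqrt{2 c} = 4 + \sqrt{2} \sqrt{c}$)
$h{\left(w \right)} = \frac{15}{2 w}$ ($h{\left(w \right)} = \frac{\frac{2 + 2 \cdot 4}{w} + \frac{5}{w}}{2} = \frac{\frac{2 + 8}{w} + \frac{5}{w}}{2} = \frac{\frac{10}{w} + \frac{5}{w}}{2} = \frac{15 \frac{1}{w}}{2} = \frac{15}{2 w}$)
$h^{2}{\left(p{\left(r{\left(-1 \right)} \right)} \right)} = \left(\frac{15}{2 \left(4 + \sqrt{2} \sqrt{\frac{5}{2} \left(-1\right)}\right)}\right)^{2} = \left(\frac{15}{2 \left(4 + \sqrt{2} \sqrt{- \frac{5}{2}}\right)}\right)^{2} = \left(\frac{15}{2 \left(4 + \sqrt{2} \frac{i \sqrt{10}}{2}\right)}\right)^{2} = \left(\frac{15}{2 \left(4 + i \sqrt{5}\right)}\right)^{2} = \frac{225}{4 \left(4 + i \sqrt{5}\right)^{2}}$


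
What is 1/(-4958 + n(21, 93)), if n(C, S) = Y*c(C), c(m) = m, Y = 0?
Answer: -1/4958 ≈ -0.00020169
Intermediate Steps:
n(C, S) = 0 (n(C, S) = 0*C = 0)
1/(-4958 + n(21, 93)) = 1/(-4958 + 0) = 1/(-4958) = -1/4958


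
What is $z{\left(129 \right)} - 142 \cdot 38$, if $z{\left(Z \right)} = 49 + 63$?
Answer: $-5284$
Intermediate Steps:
$z{\left(Z \right)} = 112$
$z{\left(129 \right)} - 142 \cdot 38 = 112 - 142 \cdot 38 = 112 - 5396 = -5284$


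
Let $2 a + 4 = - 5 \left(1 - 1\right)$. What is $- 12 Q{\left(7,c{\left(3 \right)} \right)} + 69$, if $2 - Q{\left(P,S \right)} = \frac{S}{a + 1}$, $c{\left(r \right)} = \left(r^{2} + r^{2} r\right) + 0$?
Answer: $-387$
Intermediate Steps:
$a = -2$ ($a = -2 + \frac{\left(-5\right) \left(1 - 1\right)}{2} = -2 + \frac{\left(-5\right) 0}{2} = -2 + \frac{1}{2} \cdot 0 = -2 + 0 = -2$)
$c{\left(r \right)} = r^{2} + r^{3}$ ($c{\left(r \right)} = \left(r^{2} + r^{3}\right) + 0 = r^{2} + r^{3}$)
$Q{\left(P,S \right)} = 2 + S$ ($Q{\left(P,S \right)} = 2 - \frac{S}{-2 + 1} = 2 - \frac{S}{-1} = 2 - - S = 2 + S$)
$- 12 Q{\left(7,c{\left(3 \right)} \right)} + 69 = - 12 \left(2 + 3^{2} \left(1 + 3\right)\right) + 69 = - 12 \left(2 + 9 \cdot 4\right) + 69 = - 12 \left(2 + 36\right) + 69 = \left(-12\right) 38 + 69 = -456 + 69 = -387$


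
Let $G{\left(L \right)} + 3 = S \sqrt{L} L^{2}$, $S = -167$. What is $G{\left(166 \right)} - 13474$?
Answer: $-13477 - 4601852 \sqrt{166} \approx -5.9304 \cdot 10^{7}$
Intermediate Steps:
$G{\left(L \right)} = -3 - 167 L^{\frac{5}{2}}$ ($G{\left(L \right)} = -3 + - 167 \sqrt{L} L^{2} = -3 - 167 L^{\frac{5}{2}}$)
$G{\left(166 \right)} - 13474 = \left(-3 - 167 \cdot 166^{\frac{5}{2}}\right) - 13474 = \left(-3 - 167 \cdot 27556 \sqrt{166}\right) - 13474 = \left(-3 - 4601852 \sqrt{166}\right) - 13474 = -13477 - 4601852 \sqrt{166}$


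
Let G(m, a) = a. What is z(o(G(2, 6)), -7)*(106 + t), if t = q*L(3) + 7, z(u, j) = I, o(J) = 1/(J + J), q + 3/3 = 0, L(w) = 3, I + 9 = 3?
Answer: -660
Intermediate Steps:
I = -6 (I = -9 + 3 = -6)
q = -1 (q = -1 + 0 = -1)
o(J) = 1/(2*J)
z(u, j) = -6
t = 4 (t = -1*3 + 7 = -3 + 7 = 4)
z(o(G(2, 6)), -7)*(106 + t) = -6*(106 + 4) = -6*110 = -660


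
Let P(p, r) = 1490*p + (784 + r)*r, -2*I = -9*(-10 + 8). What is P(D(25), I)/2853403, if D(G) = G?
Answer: 4325/407629 ≈ 0.010610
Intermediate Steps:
I = -9 (I = -(-9)*(-10 + 8)/2 = -(-9)*(-2)/2 = -1/2*18 = -9)
P(p, r) = 1490*p + r*(784 + r)
P(D(25), I)/2853403 = ((-9)**2 + 784*(-9) + 1490*25)/2853403 = (81 - 7056 + 37250)*(1/2853403) = 30275*(1/2853403) = 4325/407629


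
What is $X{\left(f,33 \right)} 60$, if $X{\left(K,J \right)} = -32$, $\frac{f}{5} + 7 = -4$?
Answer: $-1920$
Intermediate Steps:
$f = -55$ ($f = -35 + 5 \left(-4\right) = -35 - 20 = -55$)
$X{\left(f,33 \right)} 60 = \left(-32\right) 60 = -1920$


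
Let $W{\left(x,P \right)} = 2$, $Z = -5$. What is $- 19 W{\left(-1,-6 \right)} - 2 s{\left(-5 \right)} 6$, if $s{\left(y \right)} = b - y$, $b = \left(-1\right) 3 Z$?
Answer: $9120$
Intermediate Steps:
$b = 15$ ($b = \left(-1\right) 3 \left(-5\right) = \left(-3\right) \left(-5\right) = 15$)
$s{\left(y \right)} = 15 - y$
$- 19 W{\left(-1,-6 \right)} - 2 s{\left(-5 \right)} 6 = \left(-19\right) 2 - 2 \left(15 - -5\right) 6 = - 38 - 2 \left(15 + 5\right) 6 = - 38 \left(-2\right) 20 \cdot 6 = - 38 \left(\left(-40\right) 6\right) = \left(-38\right) \left(-240\right) = 9120$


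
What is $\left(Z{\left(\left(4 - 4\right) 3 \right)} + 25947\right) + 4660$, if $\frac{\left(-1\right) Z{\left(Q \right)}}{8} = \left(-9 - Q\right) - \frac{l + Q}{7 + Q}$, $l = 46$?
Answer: $\frac{215121}{7} \approx 30732.0$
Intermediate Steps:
$Z{\left(Q \right)} = 72 + 8 Q + \frac{8 \left(46 + Q\right)}{7 + Q}$ ($Z{\left(Q \right)} = - 8 \left(\left(-9 - Q\right) - \frac{46 + Q}{7 + Q}\right) = - 8 \left(-9 - Q - \frac{46 + Q}{7 + Q}\right) = 72 + 8 Q + \frac{8 \left(46 + Q\right)}{7 + Q}$)
$\left(Z{\left(\left(4 - 4\right) 3 \right)} + 25947\right) + 4660 = \left(\frac{8 \left(109 + \left(\left(4 - 4\right) 3\right)^{2} + 17 \left(4 - 4\right) 3\right)}{7 + \left(4 - 4\right) 3} + 25947\right) + 4660 = \left(\frac{8 \left(109 + \left(0 \cdot 3\right)^{2} + 17 \cdot 0 \cdot 3\right)}{7 + 0 \cdot 3} + 25947\right) + 4660 = \left(\frac{8 \left(109 + 0^{2} + 17 \cdot 0\right)}{7 + 0} + 25947\right) + 4660 = \left(\frac{8 \left(109 + 0 + 0\right)}{7} + 25947\right) + 4660 = \left(8 \cdot \frac{1}{7} \cdot 109 + 25947\right) + 4660 = \left(\frac{872}{7} + 25947\right) + 4660 = \frac{182501}{7} + 4660 = \frac{215121}{7}$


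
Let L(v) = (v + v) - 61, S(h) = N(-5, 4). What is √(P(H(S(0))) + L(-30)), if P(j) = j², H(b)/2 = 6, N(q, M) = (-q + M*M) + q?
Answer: √23 ≈ 4.7958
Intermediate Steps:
N(q, M) = M² (N(q, M) = (-q + M²) + q = (M² - q) + q = M²)
S(h) = 16 (S(h) = 4² = 16)
L(v) = -61 + 2*v (L(v) = 2*v - 61 = -61 + 2*v)
H(b) = 12 (H(b) = 2*6 = 12)
√(P(H(S(0))) + L(-30)) = √(12² + (-61 + 2*(-30))) = √(144 + (-61 - 60)) = √(144 - 121) = √23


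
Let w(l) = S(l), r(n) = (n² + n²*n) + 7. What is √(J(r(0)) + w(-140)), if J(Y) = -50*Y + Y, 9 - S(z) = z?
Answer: I*√194 ≈ 13.928*I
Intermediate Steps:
S(z) = 9 - z
r(n) = 7 + n² + n³ (r(n) = (n² + n³) + 7 = 7 + n² + n³)
w(l) = 9 - l
J(Y) = -49*Y
√(J(r(0)) + w(-140)) = √(-49*(7 + 0² + 0³) + (9 - 1*(-140))) = √(-49*(7 + 0 + 0) + (9 + 140)) = √(-49*7 + 149) = √(-343 + 149) = √(-194) = I*√194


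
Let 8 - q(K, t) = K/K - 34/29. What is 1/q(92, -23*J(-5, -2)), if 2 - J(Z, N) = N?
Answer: 29/237 ≈ 0.12236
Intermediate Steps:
J(Z, N) = 2 - N
q(K, t) = 237/29 (q(K, t) = 8 - (K/K - 34/29) = 8 - (1 - 34*1/29) = 8 - (1 - 34/29) = 8 - 1*(-5/29) = 8 + 5/29 = 237/29)
1/q(92, -23*J(-5, -2)) = 1/(237/29) = 29/237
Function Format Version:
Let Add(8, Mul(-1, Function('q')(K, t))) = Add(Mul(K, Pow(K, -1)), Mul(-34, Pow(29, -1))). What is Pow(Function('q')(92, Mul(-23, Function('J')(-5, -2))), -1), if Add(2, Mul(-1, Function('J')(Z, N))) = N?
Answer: Rational(29, 237) ≈ 0.12236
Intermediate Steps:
Function('J')(Z, N) = Add(2, Mul(-1, N))
Function('q')(K, t) = Rational(237, 29) (Function('q')(K, t) = Add(8, Mul(-1, Add(Mul(K, Pow(K, -1)), Mul(-34, Pow(29, -1))))) = Add(8, Mul(-1, Add(1, Mul(-34, Rational(1, 29))))) = Add(8, Mul(-1, Add(1, Rational(-34, 29)))) = Add(8, Mul(-1, Rational(-5, 29))) = Add(8, Rational(5, 29)) = Rational(237, 29))
Pow(Function('q')(92, Mul(-23, Function('J')(-5, -2))), -1) = Pow(Rational(237, 29), -1) = Rational(29, 237)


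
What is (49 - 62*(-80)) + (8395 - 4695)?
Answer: 8709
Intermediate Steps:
(49 - 62*(-80)) + (8395 - 4695) = (49 + 4960) + 3700 = 5009 + 3700 = 8709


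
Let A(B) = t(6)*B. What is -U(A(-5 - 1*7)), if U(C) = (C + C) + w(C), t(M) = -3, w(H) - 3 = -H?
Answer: -39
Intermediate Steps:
w(H) = 3 - H
A(B) = -3*B
U(C) = 3 + C (U(C) = (C + C) + (3 - C) = 2*C + (3 - C) = 3 + C)
-U(A(-5 - 1*7)) = -(3 - 3*(-5 - 1*7)) = -(3 - 3*(-5 - 7)) = -(3 - 3*(-12)) = -(3 + 36) = -1*39 = -39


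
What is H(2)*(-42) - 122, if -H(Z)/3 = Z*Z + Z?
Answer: 634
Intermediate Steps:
H(Z) = -3*Z - 3*Z² (H(Z) = -3*(Z*Z + Z) = -3*(Z² + Z) = -3*(Z + Z²) = -3*Z - 3*Z²)
H(2)*(-42) - 122 = -3*2*(1 + 2)*(-42) - 122 = -3*2*3*(-42) - 122 = -18*(-42) - 122 = 756 - 122 = 634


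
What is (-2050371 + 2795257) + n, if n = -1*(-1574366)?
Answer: 2319252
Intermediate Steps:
n = 1574366
(-2050371 + 2795257) + n = (-2050371 + 2795257) + 1574366 = 744886 + 1574366 = 2319252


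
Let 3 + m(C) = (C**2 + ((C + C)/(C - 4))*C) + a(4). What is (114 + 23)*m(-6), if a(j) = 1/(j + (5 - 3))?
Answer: 106723/30 ≈ 3557.4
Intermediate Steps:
a(j) = 1/(2 + j) (a(j) = 1/(j + 2) = 1/(2 + j))
m(C) = -17/6 + C**2 + 2*C**2/(-4 + C) (m(C) = -3 + ((C**2 + ((C + C)/(C - 4))*C) + 1/(2 + 4)) = -3 + ((C**2 + ((2*C)/(-4 + C))*C) + 1/6) = -3 + ((C**2 + (2*C/(-4 + C))*C) + 1/6) = -3 + ((C**2 + 2*C**2/(-4 + C)) + 1/6) = -3 + (1/6 + C**2 + 2*C**2/(-4 + C)) = -17/6 + C**2 + 2*C**2/(-4 + C))
(114 + 23)*m(-6) = (114 + 23)*((68 - 17*(-6) - 12*(-6)**2 + 6*(-6)**3)/(6*(-4 - 6))) = 137*((1/6)*(68 + 102 - 12*36 + 6*(-216))/(-10)) = 137*((1/6)*(-1/10)*(68 + 102 - 432 - 1296)) = 137*((1/6)*(-1/10)*(-1558)) = 137*(779/30) = 106723/30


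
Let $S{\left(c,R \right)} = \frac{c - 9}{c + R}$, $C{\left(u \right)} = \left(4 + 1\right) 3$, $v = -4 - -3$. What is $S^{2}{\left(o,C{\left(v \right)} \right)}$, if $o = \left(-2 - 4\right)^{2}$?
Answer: $\frac{81}{289} \approx 0.28028$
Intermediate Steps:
$v = -1$ ($v = -4 + 3 = -1$)
$C{\left(u \right)} = 15$ ($C{\left(u \right)} = 5 \cdot 3 = 15$)
$o = 36$ ($o = \left(-6\right)^{2} = 36$)
$S{\left(c,R \right)} = \frac{-9 + c}{R + c}$
$S^{2}{\left(o,C{\left(v \right)} \right)} = \left(\frac{-9 + 36}{15 + 36}\right)^{2} = \left(\frac{1}{51} \cdot 27\right)^{2} = \left(\frac{9}{17}\right)^{2} = \frac{81}{289}$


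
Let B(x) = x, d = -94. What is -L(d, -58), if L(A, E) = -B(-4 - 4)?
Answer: -8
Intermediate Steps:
L(A, E) = 8 (L(A, E) = -(-4 - 4) = -1*(-8) = 8)
-L(d, -58) = -1*8 = -8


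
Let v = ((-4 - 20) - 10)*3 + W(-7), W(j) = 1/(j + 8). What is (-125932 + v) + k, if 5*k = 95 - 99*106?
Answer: -640564/5 ≈ -1.2811e+5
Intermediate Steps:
k = -10399/5 (k = (95 - 99*106)/5 = (95 - 10494)/5 = (1/5)*(-10399) = -10399/5 ≈ -2079.8)
W(j) = 1/(8 + j)
v = -101 (v = ((-4 - 20) - 10)*3 + 1/(8 - 7) = (-24 - 10)*3 + 1/1 = -34*3 + 1 = -102 + 1 = -101)
(-125932 + v) + k = (-125932 - 101) - 10399/5 = -126033 - 10399/5 = -640564/5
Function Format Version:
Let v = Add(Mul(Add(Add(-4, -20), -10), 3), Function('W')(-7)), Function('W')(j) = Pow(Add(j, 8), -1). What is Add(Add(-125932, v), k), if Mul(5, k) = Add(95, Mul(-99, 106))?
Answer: Rational(-640564, 5) ≈ -1.2811e+5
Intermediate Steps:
k = Rational(-10399, 5) (k = Mul(Rational(1, 5), Add(95, Mul(-99, 106))) = Mul(Rational(1, 5), Add(95, -10494)) = Mul(Rational(1, 5), -10399) = Rational(-10399, 5) ≈ -2079.8)
Function('W')(j) = Pow(Add(8, j), -1)
v = -101 (v = Add(Mul(Add(Add(-4, -20), -10), 3), Pow(Add(8, -7), -1)) = Add(Mul(Add(-24, -10), 3), Pow(1, -1)) = Add(Mul(-34, 3), 1) = Add(-102, 1) = -101)
Add(Add(-125932, v), k) = Add(Add(-125932, -101), Rational(-10399, 5)) = Add(-126033, Rational(-10399, 5)) = Rational(-640564, 5)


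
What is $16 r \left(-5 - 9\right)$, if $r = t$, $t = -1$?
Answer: $224$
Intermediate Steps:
$r = -1$
$16 r \left(-5 - 9\right) = 16 \left(-1\right) \left(-5 - 9\right) = - 16 \left(-5 - 9\right) = \left(-16\right) \left(-14\right) = 224$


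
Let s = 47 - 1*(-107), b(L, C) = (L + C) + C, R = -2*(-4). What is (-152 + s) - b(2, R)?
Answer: -16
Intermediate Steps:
R = 8
b(L, C) = L + 2*C (b(L, C) = (C + L) + C = L + 2*C)
s = 154 (s = 47 + 107 = 154)
(-152 + s) - b(2, R) = (-152 + 154) - (2 + 2*8) = 2 - (2 + 16) = 2 - 1*18 = 2 - 18 = -16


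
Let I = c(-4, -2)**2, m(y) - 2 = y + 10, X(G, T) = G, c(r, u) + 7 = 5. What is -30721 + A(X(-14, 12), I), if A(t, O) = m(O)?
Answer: -30705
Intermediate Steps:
c(r, u) = -2 (c(r, u) = -7 + 5 = -2)
m(y) = 12 + y (m(y) = 2 + (y + 10) = 2 + (10 + y) = 12 + y)
I = 4 (I = (-2)**2 = 4)
A(t, O) = 12 + O
-30721 + A(X(-14, 12), I) = -30721 + (12 + 4) = -30721 + 16 = -30705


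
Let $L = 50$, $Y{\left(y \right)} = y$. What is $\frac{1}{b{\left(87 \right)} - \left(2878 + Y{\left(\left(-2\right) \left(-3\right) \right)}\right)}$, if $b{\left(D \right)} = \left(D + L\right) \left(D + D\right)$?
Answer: $\frac{1}{20954} \approx 4.7724 \cdot 10^{-5}$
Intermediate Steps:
$b{\left(D \right)} = 2 D \left(50 + D\right)$ ($b{\left(D \right)} = \left(D + 50\right) \left(D + D\right) = \left(50 + D\right) 2 D = 2 D \left(50 + D\right)$)
$\frac{1}{b{\left(87 \right)} - \left(2878 + Y{\left(\left(-2\right) \left(-3\right) \right)}\right)} = \frac{1}{2 \cdot 87 \left(50 + 87\right) - \left(2878 + 6\right)} = \frac{1}{2 \cdot 87 \cdot 137 + \left(\left(330 - 6\right) - 3208\right)} = \frac{1}{23838 + \left(\left(330 - 6\right) - 3208\right)} = \frac{1}{23838 + \left(324 - 3208\right)} = \frac{1}{23838 - 2884} = \frac{1}{20954}$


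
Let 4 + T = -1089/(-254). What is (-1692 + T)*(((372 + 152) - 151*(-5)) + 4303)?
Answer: -1199278745/127 ≈ -9.4431e+6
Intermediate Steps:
T = 73/254 (T = -4 - 1089/(-254) = -4 - 1089*(-1/254) = -4 + 1089/254 = 73/254 ≈ 0.28740)
(-1692 + T)*(((372 + 152) - 151*(-5)) + 4303) = (-1692 + 73/254)*(((372 + 152) - 151*(-5)) + 4303) = -429695*((524 + 755) + 4303)/254 = -429695*(1279 + 4303)/254 = -429695/254*5582 = -1199278745/127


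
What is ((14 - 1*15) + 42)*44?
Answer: 1804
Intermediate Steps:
((14 - 1*15) + 42)*44 = ((14 - 15) + 42)*44 = (-1 + 42)*44 = 41*44 = 1804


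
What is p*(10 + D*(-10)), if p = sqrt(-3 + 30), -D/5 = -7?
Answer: -1020*sqrt(3) ≈ -1766.7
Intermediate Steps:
D = 35 (D = -5*(-7) = 35)
p = 3*sqrt(3) (p = sqrt(27) = 3*sqrt(3) ≈ 5.1962)
p*(10 + D*(-10)) = (3*sqrt(3))*(10 + 35*(-10)) = (3*sqrt(3))*(10 - 350) = (3*sqrt(3))*(-340) = -1020*sqrt(3)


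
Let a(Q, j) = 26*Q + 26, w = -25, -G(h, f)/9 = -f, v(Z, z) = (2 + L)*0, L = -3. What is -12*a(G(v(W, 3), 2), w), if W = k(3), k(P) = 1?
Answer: -5928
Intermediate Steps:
W = 1
v(Z, z) = 0 (v(Z, z) = (2 - 3)*0 = -1*0 = 0)
G(h, f) = 9*f (G(h, f) = -(-9)*f = 9*f)
a(Q, j) = 26 + 26*Q
-12*a(G(v(W, 3), 2), w) = -12*(26 + 26*(9*2)) = -12*(26 + 26*18) = -12*(26 + 468) = -12*494 = -5928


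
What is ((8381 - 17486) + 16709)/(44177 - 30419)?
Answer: 3802/6879 ≈ 0.55270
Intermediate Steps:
((8381 - 17486) + 16709)/(44177 - 30419) = (-9105 + 16709)/13758 = 7604*(1/13758) = 3802/6879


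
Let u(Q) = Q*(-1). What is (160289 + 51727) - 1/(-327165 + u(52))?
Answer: 69375239473/327217 ≈ 2.1202e+5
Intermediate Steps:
u(Q) = -Q
(160289 + 51727) - 1/(-327165 + u(52)) = (160289 + 51727) - 1/(-327165 - 1*52) = 212016 - 1/(-327165 - 52) = 212016 - 1/(-327217) = 212016 - 1*(-1/327217) = 212016 + 1/327217 = 69375239473/327217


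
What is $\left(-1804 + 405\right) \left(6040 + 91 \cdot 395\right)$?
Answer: $-58737015$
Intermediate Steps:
$\left(-1804 + 405\right) \left(6040 + 91 \cdot 395\right) = - 1399 \left(6040 + 35945\right) = \left(-1399\right) 41985 = -58737015$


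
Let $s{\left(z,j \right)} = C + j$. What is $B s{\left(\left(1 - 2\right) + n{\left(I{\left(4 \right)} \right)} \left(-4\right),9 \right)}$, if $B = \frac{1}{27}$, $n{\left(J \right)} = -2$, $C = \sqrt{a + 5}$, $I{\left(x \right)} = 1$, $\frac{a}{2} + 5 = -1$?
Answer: $\frac{1}{3} + \frac{i \sqrt{7}}{27} \approx 0.33333 + 0.097991 i$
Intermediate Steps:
$a = -12$ ($a = -10 + 2 \left(-1\right) = -10 - 2 = -12$)
$C = i \sqrt{7}$ ($C = \sqrt{-12 + 5} = \sqrt{-7} = i \sqrt{7} \approx 2.6458 i$)
$B = \frac{1}{27} \approx 0.037037$
$s{\left(z,j \right)} = j + i \sqrt{7}$ ($s{\left(z,j \right)} = i \sqrt{7} + j = j + i \sqrt{7}$)
$B s{\left(\left(1 - 2\right) + n{\left(I{\left(4 \right)} \right)} \left(-4\right),9 \right)} = \frac{9 + i \sqrt{7}}{27} = \frac{1}{3} + \frac{i \sqrt{7}}{27}$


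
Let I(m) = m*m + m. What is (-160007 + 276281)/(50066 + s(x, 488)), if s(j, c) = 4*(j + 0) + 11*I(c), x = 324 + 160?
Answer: 19379/446159 ≈ 0.043435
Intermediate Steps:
I(m) = m + m**2 (I(m) = m**2 + m = m + m**2)
x = 484
s(j, c) = 4*j + 11*c*(1 + c) (s(j, c) = 4*(j + 0) + 11*(c*(1 + c)) = 4*j + 11*c*(1 + c))
(-160007 + 276281)/(50066 + s(x, 488)) = (-160007 + 276281)/(50066 + (4*484 + 11*488*(1 + 488))) = 116274/(50066 + (1936 + 11*488*489)) = 116274/(50066 + (1936 + 2624952)) = 116274/(50066 + 2626888) = 116274/2676954 = 116274*(1/2676954) = 19379/446159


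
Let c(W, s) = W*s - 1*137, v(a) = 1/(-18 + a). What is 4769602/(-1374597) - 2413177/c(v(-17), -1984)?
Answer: 38695565970731/1287997389 ≈ 30043.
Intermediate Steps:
c(W, s) = -137 + W*s (c(W, s) = W*s - 137 = -137 + W*s)
4769602/(-1374597) - 2413177/c(v(-17), -1984) = 4769602/(-1374597) - 2413177/(-137 - 1984/(-18 - 17)) = 4769602*(-1/1374597) - 2413177/(-137 - 1984/(-35)) = -4769602/1374597 - 2413177/(-137 - 1/35*(-1984)) = -4769602/1374597 - 2413177/(-137 + 1984/35) = -4769602/1374597 - 2413177/(-2811/35) = -4769602/1374597 - 2413177*(-35/2811) = -4769602/1374597 + 84461195/2811 = 38695565970731/1287997389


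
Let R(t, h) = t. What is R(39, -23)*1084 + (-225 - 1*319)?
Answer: 41732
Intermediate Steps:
R(39, -23)*1084 + (-225 - 1*319) = 39*1084 + (-225 - 1*319) = 42276 + (-225 - 319) = 42276 - 544 = 41732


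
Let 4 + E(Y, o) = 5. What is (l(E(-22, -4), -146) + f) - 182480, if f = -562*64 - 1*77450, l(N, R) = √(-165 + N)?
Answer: -295898 + 2*I*√41 ≈ -2.959e+5 + 12.806*I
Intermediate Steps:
E(Y, o) = 1 (E(Y, o) = -4 + 5 = 1)
f = -113418 (f = -35968 - 77450 = -113418)
(l(E(-22, -4), -146) + f) - 182480 = (√(-165 + 1) - 113418) - 182480 = (√(-164) - 113418) - 182480 = (2*I*√41 - 113418) - 182480 = (-113418 + 2*I*√41) - 182480 = -295898 + 2*I*√41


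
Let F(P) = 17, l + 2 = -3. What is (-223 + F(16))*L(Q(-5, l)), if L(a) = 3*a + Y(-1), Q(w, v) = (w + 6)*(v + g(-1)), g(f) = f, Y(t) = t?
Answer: 3914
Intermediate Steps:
l = -5 (l = -2 - 3 = -5)
Q(w, v) = (-1 + v)*(6 + w) (Q(w, v) = (w + 6)*(v - 1) = (6 + w)*(-1 + v) = (-1 + v)*(6 + w))
L(a) = -1 + 3*a (L(a) = 3*a - 1 = -1 + 3*a)
(-223 + F(16))*L(Q(-5, l)) = (-223 + 17)*(-1 + 3*(-6 - 1*(-5) + 6*(-5) - 5*(-5))) = -206*(-1 + 3*(-6 + 5 - 30 + 25)) = -206*(-1 + 3*(-6)) = -206*(-1 - 18) = -206*(-19) = 3914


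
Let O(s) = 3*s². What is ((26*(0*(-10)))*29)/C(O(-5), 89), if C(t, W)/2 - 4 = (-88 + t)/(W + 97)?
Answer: 0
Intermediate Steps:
C(t, W) = 8 + 2*(-88 + t)/(97 + W) (C(t, W) = 8 + 2*((-88 + t)/(W + 97)) = 8 + 2*((-88 + t)/(97 + W)) = 8 + 2*(-88 + t)/(97 + W))
((26*(0*(-10)))*29)/C(O(-5), 89) = ((26*(0*(-10)))*29)/((2*(300 + 3*(-5)² + 4*89)/(97 + 89))) = ((26*0)*29)/((2*(300 + 3*25 + 356)/186)) = (0*29)/((2*(1/186)*(300 + 75 + 356))) = 0/((2*(1/186)*731)) = 0/(731/93) = 0*(93/731) = 0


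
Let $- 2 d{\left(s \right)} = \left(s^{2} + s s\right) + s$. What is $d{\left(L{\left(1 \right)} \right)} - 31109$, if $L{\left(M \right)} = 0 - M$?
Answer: $- \frac{62219}{2} \approx -31110.0$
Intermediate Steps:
$L{\left(M \right)} = - M$
$d{\left(s \right)} = - s^{2} - \frac{s}{2}$ ($d{\left(s \right)} = - \frac{\left(s^{2} + s s\right) + s}{2} = - \frac{\left(s^{2} + s^{2}\right) + s}{2} = - \frac{2 s^{2} + s}{2} = - \frac{s + 2 s^{2}}{2} = - s^{2} - \frac{s}{2}$)
$d{\left(L{\left(1 \right)} \right)} - 31109 = - \left(-1\right) 1 \left(\frac{1}{2} - 1\right) - 31109 = \left(-1\right) \left(-1\right) \left(\frac{1}{2} - 1\right) - 31109 = \left(-1\right) \left(-1\right) \left(- \frac{1}{2}\right) - 31109 = - \frac{1}{2} - 31109 = - \frac{62219}{2}$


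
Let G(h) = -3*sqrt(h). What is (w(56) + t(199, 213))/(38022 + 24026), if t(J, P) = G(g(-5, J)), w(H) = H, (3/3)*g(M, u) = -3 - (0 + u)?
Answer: 1/1108 - 3*I*sqrt(202)/62048 ≈ 0.00090253 - 0.00068718*I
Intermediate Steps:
g(M, u) = -3 - u (g(M, u) = -3 - (0 + u) = -3 - u)
t(J, P) = -3*sqrt(-3 - J)
(w(56) + t(199, 213))/(38022 + 24026) = (56 - 3*sqrt(-3 - 1*199))/(38022 + 24026) = (56 - 3*sqrt(-3 - 199))/62048 = (56 - 3*I*sqrt(202))*(1/62048) = 1/1108 - 3*I*sqrt(202)/62048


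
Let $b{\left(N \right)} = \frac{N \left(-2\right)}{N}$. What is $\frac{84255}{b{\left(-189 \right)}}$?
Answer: $- \frac{84255}{2} \approx -42128.0$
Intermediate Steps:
$b{\left(N \right)} = -2$ ($b{\left(N \right)} = \frac{\left(-2\right) N}{N} = -2$)
$\frac{84255}{b{\left(-189 \right)}} = \frac{84255}{-2} = 84255 \left(- \frac{1}{2}\right) = - \frac{84255}{2}$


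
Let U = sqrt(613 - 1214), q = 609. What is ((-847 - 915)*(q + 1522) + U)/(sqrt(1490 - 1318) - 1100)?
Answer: (3754822 - I*sqrt(601))/(1100 - 2*sqrt(43)) ≈ 3454.7 - 0.022556*I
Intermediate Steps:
U = I*sqrt(601) (U = sqrt(-601) = I*sqrt(601) ≈ 24.515*I)
((-847 - 915)*(q + 1522) + U)/(sqrt(1490 - 1318) - 1100) = ((-847 - 915)*(609 + 1522) + I*sqrt(601))/(sqrt(1490 - 1318) - 1100) = (-1762*2131 + I*sqrt(601))/(sqrt(172) - 1100) = (-3754822 + I*sqrt(601))/(2*sqrt(43) - 1100) = (-3754822 + I*sqrt(601))/(-1100 + 2*sqrt(43))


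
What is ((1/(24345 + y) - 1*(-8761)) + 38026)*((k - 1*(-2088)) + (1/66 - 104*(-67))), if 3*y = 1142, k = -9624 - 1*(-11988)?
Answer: 1307901639411371/2447841 ≈ 5.3431e+8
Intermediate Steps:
k = 2364 (k = -9624 + 11988 = 2364)
y = 1142/3 (y = (⅓)*1142 = 1142/3 ≈ 380.67)
((1/(24345 + y) - 1*(-8761)) + 38026)*((k - 1*(-2088)) + (1/66 - 104*(-67))) = ((1/(24345 + 1142/3) - 1*(-8761)) + 38026)*((2364 - 1*(-2088)) + (1/66 - 104*(-67))) = ((1/(74177/3) + 8761) + 38026)*((2364 + 2088) + (1/66 + 6968)) = ((3/74177 + 8761) + 38026)*(4452 + 459889/66) = (649864700/74177 + 38026)*(753721/66) = (3470519302/74177)*(753721/66) = 1307901639411371/2447841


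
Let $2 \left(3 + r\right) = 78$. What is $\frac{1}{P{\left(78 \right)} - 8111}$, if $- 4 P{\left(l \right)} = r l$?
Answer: $- \frac{1}{8813} \approx -0.00011347$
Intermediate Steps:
$r = 36$ ($r = -3 + \frac{1}{2} \cdot 78 = -3 + 39 = 36$)
$P{\left(l \right)} = - 9 l$ ($P{\left(l \right)} = - \frac{36 l}{4} = - 9 l$)
$\frac{1}{P{\left(78 \right)} - 8111} = \frac{1}{\left(-9\right) 78 - 8111} = \frac{1}{-702 - 8111} = \frac{1}{-8813} = - \frac{1}{8813}$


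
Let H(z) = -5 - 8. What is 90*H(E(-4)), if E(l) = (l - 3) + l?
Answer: -1170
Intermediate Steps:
E(l) = -3 + 2*l (E(l) = (-3 + l) + l = -3 + 2*l)
H(z) = -13
90*H(E(-4)) = 90*(-13) = -1170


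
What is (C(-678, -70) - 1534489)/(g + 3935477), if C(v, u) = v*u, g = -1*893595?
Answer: -1487029/3041882 ≈ -0.48885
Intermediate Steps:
g = -893595
C(v, u) = u*v
(C(-678, -70) - 1534489)/(g + 3935477) = (-70*(-678) - 1534489)/(-893595 + 3935477) = (47460 - 1534489)/3041882 = -1487029*1/3041882 = -1487029/3041882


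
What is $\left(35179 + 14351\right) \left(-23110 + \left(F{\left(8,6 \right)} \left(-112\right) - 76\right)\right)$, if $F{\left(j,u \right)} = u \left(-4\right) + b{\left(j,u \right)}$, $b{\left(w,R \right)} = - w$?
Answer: $-970887060$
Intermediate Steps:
$F{\left(j,u \right)} = - j - 4 u$ ($F{\left(j,u \right)} = u \left(-4\right) - j = - 4 u - j = - j - 4 u$)
$\left(35179 + 14351\right) \left(-23110 + \left(F{\left(8,6 \right)} \left(-112\right) - 76\right)\right) = \left(35179 + 14351\right) \left(-23110 - \left(76 - \left(\left(-1\right) 8 - 24\right) \left(-112\right)\right)\right) = 49530 \left(-23110 - \left(76 - \left(-8 - 24\right) \left(-112\right)\right)\right) = 49530 \left(-23110 - -3508\right) = 49530 \left(-23110 + \left(3584 - 76\right)\right) = 49530 \left(-23110 + 3508\right) = 49530 \left(-19602\right) = -970887060$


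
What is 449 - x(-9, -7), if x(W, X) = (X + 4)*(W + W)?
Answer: 395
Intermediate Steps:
x(W, X) = 2*W*(4 + X) (x(W, X) = (4 + X)*(2*W) = 2*W*(4 + X))
449 - x(-9, -7) = 449 - 2*(-9)*(4 - 7) = 449 - 2*(-9)*(-3) = 449 - 1*54 = 449 - 54 = 395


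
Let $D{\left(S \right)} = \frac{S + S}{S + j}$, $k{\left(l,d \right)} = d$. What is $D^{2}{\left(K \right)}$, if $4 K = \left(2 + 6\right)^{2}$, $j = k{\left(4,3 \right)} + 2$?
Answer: $\frac{1024}{441} \approx 2.322$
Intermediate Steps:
$j = 5$ ($j = 3 + 2 = 5$)
$K = 16$ ($K = \frac{\left(2 + 6\right)^{2}}{4} = \frac{8^{2}}{4} = \frac{1}{4} \cdot 64 = 16$)
$D{\left(S \right)} = \frac{2 S}{5 + S}$ ($D{\left(S \right)} = \frac{S + S}{S + 5} = \frac{2 S}{5 + S}$)
$D^{2}{\left(K \right)} = \left(2 \cdot 16 \frac{1}{5 + 16}\right)^{2} = \left(2 \cdot 16 \cdot \frac{1}{21}\right)^{2} = \left(\frac{32}{21}\right)^{2} = \frac{1024}{441}$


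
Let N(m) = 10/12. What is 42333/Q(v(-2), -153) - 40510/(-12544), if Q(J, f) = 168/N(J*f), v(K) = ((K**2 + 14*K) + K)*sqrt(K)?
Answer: 4011845/18816 ≈ 213.21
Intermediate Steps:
N(m) = 5/6 (N(m) = 10*(1/12) = 5/6)
v(K) = sqrt(K)*(K**2 + 15*K) (v(K) = (K**2 + 15*K)*sqrt(K) = sqrt(K)*(K**2 + 15*K))
Q(J, f) = 1008/5 (Q(J, f) = 168/(5/6) = 168*(6/5) = 1008/5)
42333/Q(v(-2), -153) - 40510/(-12544) = 42333/(1008/5) - 40510/(-12544) = 42333*(5/1008) - 40510*(-1/12544) = 70555/336 + 20255/6272 = 4011845/18816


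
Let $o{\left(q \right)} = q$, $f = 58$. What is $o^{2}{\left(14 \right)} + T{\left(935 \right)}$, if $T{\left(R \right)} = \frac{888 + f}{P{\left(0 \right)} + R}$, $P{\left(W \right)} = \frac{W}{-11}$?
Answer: $\frac{16746}{85} \approx 197.01$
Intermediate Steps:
$P{\left(W \right)} = - \frac{W}{11}$ ($P{\left(W \right)} = W \left(- \frac{1}{11}\right) = - \frac{W}{11}$)
$T{\left(R \right)} = \frac{946}{R}$ ($T{\left(R \right)} = \frac{888 + 58}{\left(- \frac{1}{11}\right) 0 + R} = \frac{946}{0 + R} = \frac{946}{R}$)
$o^{2}{\left(14 \right)} + T{\left(935 \right)} = 14^{2} + \frac{946}{935} = 196 + 946 \cdot \frac{1}{935} = 196 + \frac{86}{85} = \frac{16746}{85}$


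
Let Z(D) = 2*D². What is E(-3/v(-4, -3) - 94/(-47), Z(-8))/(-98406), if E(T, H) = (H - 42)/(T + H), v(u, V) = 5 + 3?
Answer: -344/51023511 ≈ -6.7420e-6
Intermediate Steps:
v(u, V) = 8
E(T, H) = (-42 + H)/(H + T)
E(-3/v(-4, -3) - 94/(-47), Z(-8))/(-98406) = ((-42 + 2*(-8)²)/(2*(-8)² + (-3/8 - 94/(-47))))/(-98406) = ((-42 + 2*64)/(2*64 + (-3*⅛ - 94*(-1/47))))*(-1/98406) = ((-42 + 128)/(128 + (-3/8 + 2)))*(-1/98406) = (86/(128 + 13/8))*(-1/98406) = (86/(1037/8))*(-1/98406) = ((8/1037)*86)*(-1/98406) = (688/1037)*(-1/98406) = -344/51023511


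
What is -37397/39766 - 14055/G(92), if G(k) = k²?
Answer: -437719669/168289712 ≈ -2.6010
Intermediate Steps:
-37397/39766 - 14055/G(92) = -37397/39766 - 14055/(92²) = -37397*1/39766 - 14055/8464 = -37397/39766 - 14055*1/8464 = -37397/39766 - 14055/8464 = -437719669/168289712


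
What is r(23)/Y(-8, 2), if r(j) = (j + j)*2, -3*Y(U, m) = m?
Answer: -138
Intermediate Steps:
Y(U, m) = -m/3
r(j) = 4*j (r(j) = (2*j)*2 = 4*j)
r(23)/Y(-8, 2) = (4*23)/((-1/3*2)) = 92/(-2/3) = 92*(-3/2) = -138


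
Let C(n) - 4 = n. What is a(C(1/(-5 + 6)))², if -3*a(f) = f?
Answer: 25/9 ≈ 2.7778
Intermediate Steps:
C(n) = 4 + n
a(f) = -f/3
a(C(1/(-5 + 6)))² = (-(4 + 1/(-5 + 6))/3)² = (-(4 + 1/1)/3)² = (-(4 + 1)/3)² = (-⅓*5)² = (-5/3)² = 25/9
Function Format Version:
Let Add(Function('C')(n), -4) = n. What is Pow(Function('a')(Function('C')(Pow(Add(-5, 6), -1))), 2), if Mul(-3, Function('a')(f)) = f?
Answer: Rational(25, 9) ≈ 2.7778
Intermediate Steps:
Function('C')(n) = Add(4, n)
Function('a')(f) = Mul(Rational(-1, 3), f)
Pow(Function('a')(Function('C')(Pow(Add(-5, 6), -1))), 2) = Pow(Mul(Rational(-1, 3), Add(4, Pow(Add(-5, 6), -1))), 2) = Pow(Mul(Rational(-1, 3), Add(4, Pow(1, -1))), 2) = Pow(Mul(Rational(-1, 3), Add(4, 1)), 2) = Pow(Mul(Rational(-1, 3), 5), 2) = Pow(Rational(-5, 3), 2) = Rational(25, 9)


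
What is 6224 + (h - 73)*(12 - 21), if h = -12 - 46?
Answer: 7403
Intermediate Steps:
h = -58
6224 + (h - 73)*(12 - 21) = 6224 + (-58 - 73)*(12 - 21) = 6224 - 131*(-9) = 6224 + 1179 = 7403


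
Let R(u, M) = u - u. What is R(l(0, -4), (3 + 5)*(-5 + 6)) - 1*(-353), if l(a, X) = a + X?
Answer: 353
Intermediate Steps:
l(a, X) = X + a
R(u, M) = 0
R(l(0, -4), (3 + 5)*(-5 + 6)) - 1*(-353) = 0 - 1*(-353) = 0 + 353 = 353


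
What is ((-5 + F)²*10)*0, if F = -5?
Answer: 0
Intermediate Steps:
((-5 + F)²*10)*0 = ((-5 - 5)²*10)*0 = ((-10)²*10)*0 = (100*10)*0 = 1000*0 = 0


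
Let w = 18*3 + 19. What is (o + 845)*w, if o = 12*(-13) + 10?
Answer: 51027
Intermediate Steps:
o = -146 (o = -156 + 10 = -146)
w = 73 (w = 54 + 19 = 73)
(o + 845)*w = (-146 + 845)*73 = 699*73 = 51027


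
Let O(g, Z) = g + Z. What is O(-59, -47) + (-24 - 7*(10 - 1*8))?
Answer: -144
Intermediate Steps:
O(g, Z) = Z + g
O(-59, -47) + (-24 - 7*(10 - 1*8)) = (-47 - 59) + (-24 - 7*(10 - 1*8)) = -106 + (-24 - 7*(10 - 8)) = -106 + (-24 - 7*2) = -106 + (-24 - 14) = -106 - 38 = -144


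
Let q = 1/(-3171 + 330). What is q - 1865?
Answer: -5298466/2841 ≈ -1865.0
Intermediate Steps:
q = -1/2841 (q = 1/(-2841) = -1/2841 ≈ -0.00035199)
q - 1865 = -1/2841 - 1865 = -5298466/2841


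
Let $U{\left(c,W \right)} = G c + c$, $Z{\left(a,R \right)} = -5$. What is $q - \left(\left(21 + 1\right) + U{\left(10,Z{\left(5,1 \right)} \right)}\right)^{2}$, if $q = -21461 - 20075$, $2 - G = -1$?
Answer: $-45380$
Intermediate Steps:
$G = 3$ ($G = 2 - -1 = 2 + 1 = 3$)
$U{\left(c,W \right)} = 4 c$ ($U{\left(c,W \right)} = 3 c + c = 4 c$)
$q = -41536$
$q - \left(\left(21 + 1\right) + U{\left(10,Z{\left(5,1 \right)} \right)}\right)^{2} = -41536 - \left(\left(21 + 1\right) + 4 \cdot 10\right)^{2} = -41536 - \left(22 + 40\right)^{2} = -41536 - 62^{2} = -41536 - 3844 = -45380$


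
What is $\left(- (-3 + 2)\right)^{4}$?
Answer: $1$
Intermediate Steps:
$\left(- (-3 + 2)\right)^{4} = \left(\left(-1\right) \left(-1\right)\right)^{4} = 1^{4} = 1$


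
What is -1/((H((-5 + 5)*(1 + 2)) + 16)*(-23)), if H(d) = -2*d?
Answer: 1/368 ≈ 0.0027174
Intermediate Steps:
-1/((H((-5 + 5)*(1 + 2)) + 16)*(-23)) = -1/((-2*(-5 + 5)*(1 + 2) + 16)*(-23)) = -1/((-0*3 + 16)*(-23)) = -1/((-2*0 + 16)*(-23)) = -1/((0 + 16)*(-23)) = -1/(16*(-23)) = -1/(-368) = -1*(-1/368) = 1/368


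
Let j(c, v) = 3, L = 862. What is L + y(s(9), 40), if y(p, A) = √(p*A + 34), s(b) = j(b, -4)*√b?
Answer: 862 + √394 ≈ 881.85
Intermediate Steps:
s(b) = 3*√b
y(p, A) = √(34 + A*p) (y(p, A) = √(A*p + 34) = √(34 + A*p))
L + y(s(9), 40) = 862 + √(34 + 40*(3*√9)) = 862 + √(34 + 40*(3*3)) = 862 + √(34 + 40*9) = 862 + √(34 + 360) = 862 + √394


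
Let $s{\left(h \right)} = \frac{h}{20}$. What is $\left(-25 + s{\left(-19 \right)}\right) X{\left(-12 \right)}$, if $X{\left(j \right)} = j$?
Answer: $\frac{1557}{5} \approx 311.4$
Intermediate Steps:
$s{\left(h \right)} = \frac{h}{20}$ ($s{\left(h \right)} = h \frac{1}{20} = \frac{h}{20}$)
$\left(-25 + s{\left(-19 \right)}\right) X{\left(-12 \right)} = \left(-25 + \frac{1}{20} \left(-19\right)\right) \left(-12\right) = \left(-25 - \frac{19}{20}\right) \left(-12\right) = \left(- \frac{519}{20}\right) \left(-12\right) = \frac{1557}{5}$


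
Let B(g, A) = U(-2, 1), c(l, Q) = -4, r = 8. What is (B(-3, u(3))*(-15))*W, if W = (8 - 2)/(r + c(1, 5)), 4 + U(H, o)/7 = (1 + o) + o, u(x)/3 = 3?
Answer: 315/2 ≈ 157.50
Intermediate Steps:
u(x) = 9 (u(x) = 3*3 = 9)
U(H, o) = -21 + 14*o (U(H, o) = -28 + 7*((1 + o) + o) = -28 + 7*(1 + 2*o) = -28 + (7 + 14*o) = -21 + 14*o)
B(g, A) = -7 (B(g, A) = -21 + 14*1 = -21 + 14 = -7)
W = 3/2 (W = (8 - 2)/(8 - 4) = 6/4 = 6*(1/4) = 3/2 ≈ 1.5000)
(B(-3, u(3))*(-15))*W = -7*(-15)*(3/2) = 105*(3/2) = 315/2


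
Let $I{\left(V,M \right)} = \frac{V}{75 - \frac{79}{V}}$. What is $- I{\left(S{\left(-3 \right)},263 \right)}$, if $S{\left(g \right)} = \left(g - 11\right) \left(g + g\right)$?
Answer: $- \frac{7056}{6221} \approx -1.1342$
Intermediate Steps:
$S{\left(g \right)} = 2 g \left(-11 + g\right)$ ($S{\left(g \right)} = \left(-11 + g\right) 2 g = 2 g \left(-11 + g\right)$)
$- I{\left(S{\left(-3 \right)},263 \right)} = - \frac{\left(2 \left(-3\right) \left(-11 - 3\right)\right)^{2}}{-79 + 75 \cdot 2 \left(-3\right) \left(-11 - 3\right)} = - \frac{\left(2 \left(-3\right) \left(-14\right)\right)^{2}}{-79 + 75 \cdot 2 \left(-3\right) \left(-14\right)} = - \frac{84^{2}}{-79 + 75 \cdot 84} = - \frac{7056}{-79 + 6300} = - \frac{7056}{6221}$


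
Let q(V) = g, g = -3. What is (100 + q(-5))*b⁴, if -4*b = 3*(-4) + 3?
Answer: 636417/256 ≈ 2486.0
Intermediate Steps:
b = 9/4 (b = -(3*(-4) + 3)/4 = -(-12 + 3)/4 = -¼*(-9) = 9/4 ≈ 2.2500)
q(V) = -3
(100 + q(-5))*b⁴ = (100 - 3)*(9/4)⁴ = 97*(6561/256) = 636417/256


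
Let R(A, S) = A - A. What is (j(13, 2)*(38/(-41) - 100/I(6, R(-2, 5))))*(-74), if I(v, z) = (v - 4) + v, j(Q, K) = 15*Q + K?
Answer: 8025189/41 ≈ 1.9574e+5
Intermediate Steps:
R(A, S) = 0
j(Q, K) = K + 15*Q
I(v, z) = -4 + 2*v (I(v, z) = (-4 + v) + v = -4 + 2*v)
(j(13, 2)*(38/(-41) - 100/I(6, R(-2, 5))))*(-74) = ((2 + 15*13)*(38/(-41) - 100/(-4 + 2*6)))*(-74) = ((2 + 195)*(38*(-1/41) - 100/(-4 + 12)))*(-74) = (197*(-38/41 - 100/8))*(-74) = (197*(-38/41 - 100*⅛))*(-74) = (197*(-38/41 - 25/2))*(-74) = (197*(-1101/82))*(-74) = -216897/82*(-74) = 8025189/41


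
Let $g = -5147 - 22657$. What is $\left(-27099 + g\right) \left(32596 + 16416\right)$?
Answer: $-2690905836$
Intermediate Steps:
$g = -27804$
$\left(-27099 + g\right) \left(32596 + 16416\right) = \left(-27099 - 27804\right) \left(32596 + 16416\right) = \left(-54903\right) 49012 = -2690905836$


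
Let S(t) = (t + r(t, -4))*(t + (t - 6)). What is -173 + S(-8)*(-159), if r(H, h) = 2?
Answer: -21161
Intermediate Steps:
S(t) = (-6 + 2*t)*(2 + t) (S(t) = (t + 2)*(t + (t - 6)) = (2 + t)*(t + (-6 + t)) = (2 + t)*(-6 + 2*t) = (-6 + 2*t)*(2 + t))
-173 + S(-8)*(-159) = -173 + (-12 - 2*(-8) + 2*(-8)²)*(-159) = -173 + (-12 + 16 + 2*64)*(-159) = -173 + (-12 + 16 + 128)*(-159) = -173 + 132*(-159) = -173 - 20988 = -21161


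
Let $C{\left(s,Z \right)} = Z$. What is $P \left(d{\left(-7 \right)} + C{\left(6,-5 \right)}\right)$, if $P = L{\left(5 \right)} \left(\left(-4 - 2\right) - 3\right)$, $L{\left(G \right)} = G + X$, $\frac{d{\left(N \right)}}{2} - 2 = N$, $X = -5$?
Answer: $0$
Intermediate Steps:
$d{\left(N \right)} = 4 + 2 N$
$L{\left(G \right)} = -5 + G$ ($L{\left(G \right)} = G - 5 = -5 + G$)
$P = 0$ ($P = \left(-5 + 5\right) \left(\left(-4 - 2\right) - 3\right) = 0 \left(-6 - 3\right) = 0 \left(-9\right) = 0$)
$P \left(d{\left(-7 \right)} + C{\left(6,-5 \right)}\right) = 0 \left(\left(4 + 2 \left(-7\right)\right) - 5\right) = 0 \left(\left(4 - 14\right) - 5\right) = 0 \left(-10 - 5\right) = 0 \left(-15\right) = 0$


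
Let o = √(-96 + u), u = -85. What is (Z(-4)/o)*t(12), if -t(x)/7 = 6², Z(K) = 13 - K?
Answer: 4284*I*√181/181 ≈ 318.43*I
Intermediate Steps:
o = I*√181 (o = √(-96 - 85) = √(-181) = I*√181 ≈ 13.454*I)
t(x) = -252 (t(x) = -7*6² = -7*36 = -252)
(Z(-4)/o)*t(12) = ((13 - 1*(-4))/((I*√181)))*(-252) = ((13 + 4)*(-I*√181/181))*(-252) = (17*(-I*√181/181))*(-252) = -17*I*√181/181*(-252) = 4284*I*√181/181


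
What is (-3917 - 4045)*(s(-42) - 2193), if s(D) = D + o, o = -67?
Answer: 18328524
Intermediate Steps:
s(D) = -67 + D (s(D) = D - 67 = -67 + D)
(-3917 - 4045)*(s(-42) - 2193) = (-3917 - 4045)*((-67 - 42) - 2193) = -7962*(-109 - 2193) = -7962*(-2302) = 18328524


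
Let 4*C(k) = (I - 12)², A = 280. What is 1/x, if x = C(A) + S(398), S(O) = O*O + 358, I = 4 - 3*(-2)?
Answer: 1/158763 ≈ 6.2987e-6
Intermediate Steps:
I = 10 (I = 4 + 6 = 10)
S(O) = 358 + O² (S(O) = O² + 358 = 358 + O²)
C(k) = 1 (C(k) = (10 - 12)²/4 = (¼)*(-2)² = (¼)*4 = 1)
x = 158763 (x = 1 + (358 + 398²) = 1 + (358 + 158404) = 1 + 158762 = 158763)
1/x = 1/158763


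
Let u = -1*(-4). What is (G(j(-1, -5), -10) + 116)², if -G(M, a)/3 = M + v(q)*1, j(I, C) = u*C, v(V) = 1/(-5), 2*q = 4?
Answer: 779689/25 ≈ 31188.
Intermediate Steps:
u = 4
q = 2 (q = (½)*4 = 2)
v(V) = -⅕
j(I, C) = 4*C
G(M, a) = ⅗ - 3*M (G(M, a) = -3*(M - ⅕*1) = -3*(M - ⅕) = -3*(-⅕ + M) = ⅗ - 3*M)
(G(j(-1, -5), -10) + 116)² = ((⅗ - 12*(-5)) + 116)² = ((⅗ - 3*(-20)) + 116)² = ((⅗ + 60) + 116)² = (303/5 + 116)² = (883/5)² = 779689/25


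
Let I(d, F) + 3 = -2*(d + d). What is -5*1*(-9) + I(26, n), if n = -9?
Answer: -62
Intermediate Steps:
I(d, F) = -3 - 4*d (I(d, F) = -3 - 2*(d + d) = -3 - 4*d)
-5*1*(-9) + I(26, n) = -5*1*(-9) + (-3 - 4*26) = -5*(-9) + (-3 - 104) = 45 - 107 = -62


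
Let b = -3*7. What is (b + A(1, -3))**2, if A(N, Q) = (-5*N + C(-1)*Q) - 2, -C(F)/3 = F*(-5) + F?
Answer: 64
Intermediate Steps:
b = -21
C(F) = 12*F (C(F) = -3*(F*(-5) + F) = -3*(-5*F + F) = -(-12)*F = 12*F)
A(N, Q) = -2 - 12*Q - 5*N (A(N, Q) = (-5*N + (12*(-1))*Q) - 2 = (-5*N - 12*Q) - 2 = (-12*Q - 5*N) - 2 = -2 - 12*Q - 5*N)
(b + A(1, -3))**2 = (-21 + (-2 - 12*(-3) - 5*1))**2 = (-21 + (-2 + 36 - 5))**2 = (-21 + 29)**2 = 8**2 = 64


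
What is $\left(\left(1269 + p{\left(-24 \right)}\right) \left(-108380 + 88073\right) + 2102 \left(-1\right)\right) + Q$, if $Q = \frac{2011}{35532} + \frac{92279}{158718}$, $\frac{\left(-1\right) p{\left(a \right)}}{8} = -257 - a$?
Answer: $- \frac{1220447249850103}{19182204} \approx -6.3624 \cdot 10^{7}$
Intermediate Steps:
$p{\left(a \right)} = 2056 + 8 a$ ($p{\left(a \right)} = - 8 \left(-257 - a\right) = 2056 + 8 a$)
$Q = \frac{12238229}{19182204}$ ($Q = 2011 \cdot \frac{1}{35532} + 92279 \cdot \frac{1}{158718} = \frac{2011}{35532} + \frac{92279}{158718} = \frac{12238229}{19182204} \approx 0.638$)
$\left(\left(1269 + p{\left(-24 \right)}\right) \left(-108380 + 88073\right) + 2102 \left(-1\right)\right) + Q = \left(\left(1269 + \left(2056 + 8 \left(-24\right)\right)\right) \left(-108380 + 88073\right) + 2102 \left(-1\right)\right) + \frac{12238229}{19182204} = \left(\left(1269 + \left(2056 - 192\right)\right) \left(-20307\right) - 2102\right) + \frac{12238229}{19182204} = \left(\left(1269 + 1864\right) \left(-20307\right) - 2102\right) + \frac{12238229}{19182204} = \left(3133 \left(-20307\right) - 2102\right) + \frac{12238229}{19182204} = \left(-63621831 - 2102\right) + \frac{12238229}{19182204} = -63623933 + \frac{12238229}{19182204} = - \frac{1220447249850103}{19182204}$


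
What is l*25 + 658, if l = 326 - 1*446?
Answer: -2342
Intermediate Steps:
l = -120 (l = 326 - 446 = -120)
l*25 + 658 = -120*25 + 658 = -3000 + 658 = -2342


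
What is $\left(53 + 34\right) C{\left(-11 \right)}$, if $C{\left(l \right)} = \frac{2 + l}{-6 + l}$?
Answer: $\frac{783}{17} \approx 46.059$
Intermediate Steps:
$C{\left(l \right)} = \frac{2 + l}{-6 + l}$
$\left(53 + 34\right) C{\left(-11 \right)} = \left(53 + 34\right) \frac{2 - 11}{-6 - 11} = 87 \frac{1}{-17} \left(-9\right) = 87 \left(\left(- \frac{1}{17}\right) \left(-9\right)\right) = 87 \cdot \frac{9}{17} = \frac{783}{17}$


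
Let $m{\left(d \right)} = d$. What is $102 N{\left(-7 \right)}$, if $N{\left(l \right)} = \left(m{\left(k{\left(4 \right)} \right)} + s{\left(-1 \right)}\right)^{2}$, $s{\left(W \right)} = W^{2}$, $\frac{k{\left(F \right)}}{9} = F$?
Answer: $139638$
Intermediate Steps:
$k{\left(F \right)} = 9 F$
$N{\left(l \right)} = 1369$ ($N{\left(l \right)} = \left(9 \cdot 4 + \left(-1\right)^{2}\right)^{2} = \left(36 + 1\right)^{2} = 37^{2} = 1369$)
$102 N{\left(-7 \right)} = 102 \cdot 1369 = 139638$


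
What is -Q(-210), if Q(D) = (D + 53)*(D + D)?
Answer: -65940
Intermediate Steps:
Q(D) = 2*D*(53 + D) (Q(D) = (53 + D)*(2*D) = 2*D*(53 + D))
-Q(-210) = -2*(-210)*(53 - 210) = -2*(-210)*(-157) = -1*65940 = -65940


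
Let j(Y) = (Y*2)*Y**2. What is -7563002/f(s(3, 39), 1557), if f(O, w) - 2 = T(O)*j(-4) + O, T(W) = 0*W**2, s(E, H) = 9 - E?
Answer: -3781501/4 ≈ -9.4538e+5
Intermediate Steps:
j(Y) = 2*Y**3 (j(Y) = (2*Y)*Y**2 = 2*Y**3)
T(W) = 0
f(O, w) = 2 + O (f(O, w) = 2 + (0*(2*(-4)**3) + O) = 2 + (0*(2*(-64)) + O) = 2 + (0*(-128) + O) = 2 + (0 + O) = 2 + O)
-7563002/f(s(3, 39), 1557) = -7563002/(2 + (9 - 1*3)) = -7563002/(2 + (9 - 3)) = -7563002/(2 + 6) = -7563002/8 = -7563002*1/8 = -3781501/4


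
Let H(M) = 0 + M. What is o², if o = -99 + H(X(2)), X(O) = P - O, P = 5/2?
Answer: 38809/4 ≈ 9702.3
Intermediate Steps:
P = 5/2 (P = 5*(½) = 5/2 ≈ 2.5000)
X(O) = 5/2 - O
H(M) = M
o = -197/2 (o = -99 + (5/2 - 1*2) = -99 + (5/2 - 2) = -99 + ½ = -197/2 ≈ -98.500)
o² = (-197/2)² = 38809/4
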